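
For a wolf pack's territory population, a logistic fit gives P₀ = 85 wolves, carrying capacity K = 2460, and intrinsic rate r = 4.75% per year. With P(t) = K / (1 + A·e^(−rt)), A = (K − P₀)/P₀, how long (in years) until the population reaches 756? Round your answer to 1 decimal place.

t ≈ 53.0 years

A = (2460 − 85)/85 = 27.94118
756 = 2460/(1 + 27.94118·e^(−0.0475t)) → 1 + 27.94118·e^(−0.0475t) = 3.25397
e^(−0.0475t) = 0.080668 → t = ln(12.39644)/0.0475 = 2.51741/0.0475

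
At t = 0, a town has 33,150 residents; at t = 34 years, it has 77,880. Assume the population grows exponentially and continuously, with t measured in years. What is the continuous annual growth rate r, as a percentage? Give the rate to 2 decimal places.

77880 = 33150 · e^(r·34)
e^(34r) = 77880/33150 = 2.34932
r = ln(2.34932) / 34 = 0.85413 / 34

r ≈ 2.51% per year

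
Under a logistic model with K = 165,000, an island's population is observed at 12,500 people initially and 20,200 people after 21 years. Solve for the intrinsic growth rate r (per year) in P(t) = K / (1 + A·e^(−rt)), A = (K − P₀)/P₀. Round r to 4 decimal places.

A = (165000 − 12500)/12500 = 12.2
20200 = 165000/(1 + 12.2·e^(−r·21)) → e^(−21r) = (8.16832 − 1)/12.2 = 0.587567
r = −ln(0.587567)/21 = 0.53177/21

r ≈ 0.0253 per year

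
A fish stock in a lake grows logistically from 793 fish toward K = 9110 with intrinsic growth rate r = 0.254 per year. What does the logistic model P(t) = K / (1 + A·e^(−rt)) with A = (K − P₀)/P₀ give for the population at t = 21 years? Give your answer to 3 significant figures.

≈ 8,670 fish

A = (9110 − 793)/793 = 10.48802
P(21) = 9110 / (1 + 10.48802·e^(−0.254·21)) = 9110 / (1 + 10.48802·0.004825)
= 9110 / 1.0506 ≈ 8671.22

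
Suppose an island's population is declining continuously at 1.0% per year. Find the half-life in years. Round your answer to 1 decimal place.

half-life = ln(2) / |r| = 0.69315 / 0.01

half-life ≈ 69.3 years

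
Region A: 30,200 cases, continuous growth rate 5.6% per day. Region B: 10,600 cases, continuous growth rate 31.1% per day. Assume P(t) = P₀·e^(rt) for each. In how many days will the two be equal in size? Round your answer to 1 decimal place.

30200·e^(0.056t) = 10600·e^(0.311t)
30200/10600 = e^((0.311 − 0.056)t) → ln(2.84906) = 0.255·t
t = 1.04699 / 0.255

t ≈ 4.1 days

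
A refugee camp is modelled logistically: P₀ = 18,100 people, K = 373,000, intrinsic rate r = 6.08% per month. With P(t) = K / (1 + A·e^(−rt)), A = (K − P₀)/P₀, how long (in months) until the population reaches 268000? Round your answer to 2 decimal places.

A = (373000 − 18100)/18100 = 19.60773
268000 = 373000/(1 + 19.60773·e^(−0.0608t)) → 1 + 19.60773·e^(−0.0608t) = 1.39179
e^(−0.0608t) = 0.019981 → t = ln(50.04641)/0.0608 = 3.91295/0.0608

t ≈ 64.36 months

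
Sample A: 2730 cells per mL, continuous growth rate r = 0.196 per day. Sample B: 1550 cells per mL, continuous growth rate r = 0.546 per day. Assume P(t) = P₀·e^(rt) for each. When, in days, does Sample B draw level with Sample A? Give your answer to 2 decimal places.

2730·e^(0.196t) = 1550·e^(0.546t)
2730/1550 = e^((0.546 − 0.196)t) → ln(1.76129) = 0.35·t
t = 0.56605 / 0.35

t ≈ 1.62 days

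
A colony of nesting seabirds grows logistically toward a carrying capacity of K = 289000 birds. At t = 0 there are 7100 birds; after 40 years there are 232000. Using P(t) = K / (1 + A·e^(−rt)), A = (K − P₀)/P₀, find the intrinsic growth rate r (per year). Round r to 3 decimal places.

r ≈ 0.127 per year

A = (289000 − 7100)/7100 = 39.70423
232000 = 289000/(1 + 39.70423·e^(−r·40)) → e^(−40r) = (1.24569 − 1)/39.70423 = 0.006188
r = −ln(0.006188)/40 = 5.08514/40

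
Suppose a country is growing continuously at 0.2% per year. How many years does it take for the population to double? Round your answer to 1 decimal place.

doubling time = ln(2) / |r| = 0.69315 / 0.002

doubling time ≈ 346.6 years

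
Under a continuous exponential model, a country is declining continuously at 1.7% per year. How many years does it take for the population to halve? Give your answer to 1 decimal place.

half-life = ln(2) / |r| = 0.69315 / 0.017

half-life ≈ 40.8 years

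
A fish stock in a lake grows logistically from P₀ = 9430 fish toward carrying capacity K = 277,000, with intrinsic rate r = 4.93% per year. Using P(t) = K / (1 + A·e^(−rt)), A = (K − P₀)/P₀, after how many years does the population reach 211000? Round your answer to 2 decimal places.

A = (277000 − 9430)/9430 = 28.37434
211000 = 277000/(1 + 28.37434·e^(−0.0493t)) → 1 + 28.37434·e^(−0.0493t) = 1.3128
e^(−0.0493t) = 0.011024 → t = ln(90.7119)/0.0493 = 4.50769/0.0493

t ≈ 91.43 years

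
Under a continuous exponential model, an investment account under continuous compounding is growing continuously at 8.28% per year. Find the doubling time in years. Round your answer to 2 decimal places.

doubling time = ln(2) / |r| = 0.69315 / 0.0828

doubling time ≈ 8.37 years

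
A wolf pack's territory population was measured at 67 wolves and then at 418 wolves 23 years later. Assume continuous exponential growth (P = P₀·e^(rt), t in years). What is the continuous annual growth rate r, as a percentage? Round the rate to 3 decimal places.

418 = 67 · e^(r·23)
e^(23r) = 418/67 = 6.23881
r = ln(6.23881) / 23 = 1.83079 / 23

r ≈ 7.960% per year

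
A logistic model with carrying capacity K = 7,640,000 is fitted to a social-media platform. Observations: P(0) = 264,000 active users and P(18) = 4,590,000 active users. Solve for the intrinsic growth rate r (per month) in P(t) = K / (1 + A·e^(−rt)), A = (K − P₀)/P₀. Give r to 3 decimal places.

A = (7640000 − 264000)/264000 = 27.93939
4590000 = 7640000/(1 + 27.93939·e^(−r·18)) → e^(−18r) = (1.66449 − 1)/27.93939 = 0.023783
r = −ln(0.023783)/18 = 3.73878/18

r ≈ 0.208 per month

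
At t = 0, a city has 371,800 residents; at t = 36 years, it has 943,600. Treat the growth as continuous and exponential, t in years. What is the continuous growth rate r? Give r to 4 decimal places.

r ≈ 0.0259 per year

943600 = 371800 · e^(r·36)
e^(36r) = 943600/371800 = 2.53792
r = ln(2.53792) / 36 = 0.93135 / 36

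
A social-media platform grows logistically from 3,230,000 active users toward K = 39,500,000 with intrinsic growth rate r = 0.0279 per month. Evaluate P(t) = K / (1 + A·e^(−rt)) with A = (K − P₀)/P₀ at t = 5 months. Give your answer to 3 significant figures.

A = (39500000 − 3230000)/3230000 = 11.2291
P(5) = 39500000 / (1 + 11.2291·e^(−0.0279·5)) = 39500000 / (1 + 11.2291·0.869793)
= 39500000 / 10.76699 ≈ 3668618.87

≈ 3,670,000 active users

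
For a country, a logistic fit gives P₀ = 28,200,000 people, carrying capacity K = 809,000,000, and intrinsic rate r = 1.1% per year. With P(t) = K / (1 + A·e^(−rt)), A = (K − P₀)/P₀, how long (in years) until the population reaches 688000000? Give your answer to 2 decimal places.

A = (809000000 − 28200000)/28200000 = 27.68794
688000000 = 809000000/(1 + 27.68794·e^(−0.011t)) → 1 + 27.68794·e^(−0.011t) = 1.17587
e^(−0.011t) = 0.006352 → t = ln(157.43227)/0.011 = 5.059/0.011

t ≈ 459.91 years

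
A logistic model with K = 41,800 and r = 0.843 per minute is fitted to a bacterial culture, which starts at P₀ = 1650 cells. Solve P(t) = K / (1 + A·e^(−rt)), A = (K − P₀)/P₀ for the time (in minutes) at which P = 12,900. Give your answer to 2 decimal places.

A = (41800 − 1650)/1650 = 24.33333
12900 = 41800/(1 + 24.33333·e^(−0.843t)) → 1 + 24.33333·e^(−0.843t) = 3.24031
e^(−0.843t) = 0.092068 → t = ln(10.86159)/0.843 = 2.38523/0.843

t ≈ 2.83 minutes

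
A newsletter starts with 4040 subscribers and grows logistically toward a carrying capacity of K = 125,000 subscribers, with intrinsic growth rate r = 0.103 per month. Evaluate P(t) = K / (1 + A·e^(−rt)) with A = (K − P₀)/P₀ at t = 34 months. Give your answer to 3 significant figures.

A = (125000 − 4040)/4040 = 29.94059
P(34) = 125000 / (1 + 29.94059·e^(−0.103·34)) = 125000 / (1 + 29.94059·0.030137)
= 125000 / 1.90232 ≈ 65709.2

≈ 65,700 subscribers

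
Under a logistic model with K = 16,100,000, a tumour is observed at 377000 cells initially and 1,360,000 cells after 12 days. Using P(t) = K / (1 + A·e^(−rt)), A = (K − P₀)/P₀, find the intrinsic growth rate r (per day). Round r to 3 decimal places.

A = (16100000 − 377000)/377000 = 41.70557
1360000 = 16100000/(1 + 41.70557·e^(−r·12)) → e^(−12r) = (11.83824 − 1)/41.70557 = 0.259875
r = −ln(0.259875)/12 = 1.34755/12

r ≈ 0.112 per day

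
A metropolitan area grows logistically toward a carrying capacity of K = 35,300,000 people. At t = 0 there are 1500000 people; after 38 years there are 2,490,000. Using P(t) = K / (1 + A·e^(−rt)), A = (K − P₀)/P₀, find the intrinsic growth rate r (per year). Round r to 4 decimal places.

r ≈ 0.0141 per year

A = (35300000 − 1500000)/1500000 = 22.53333
2490000 = 35300000/(1 + 22.53333·e^(−r·38)) → e^(−38r) = (14.17671 − 1)/22.53333 = 0.584765
r = −ln(0.584765)/38 = 0.53655/38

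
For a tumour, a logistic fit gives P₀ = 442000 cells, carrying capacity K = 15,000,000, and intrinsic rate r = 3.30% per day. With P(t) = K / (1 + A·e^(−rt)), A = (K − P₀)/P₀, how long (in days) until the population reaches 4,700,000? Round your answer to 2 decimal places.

t ≈ 82.12 days

A = (15000000 − 442000)/442000 = 32.93665
4700000 = 15000000/(1 + 32.93665·e^(−0.033t)) → 1 + 32.93665·e^(−0.033t) = 3.19149
e^(−0.033t) = 0.066536 → t = ln(15.02935)/0.033 = 2.71/0.033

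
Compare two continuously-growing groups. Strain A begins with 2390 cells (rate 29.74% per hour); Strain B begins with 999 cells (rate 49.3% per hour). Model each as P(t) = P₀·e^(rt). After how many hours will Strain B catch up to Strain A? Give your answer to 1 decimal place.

t ≈ 4.5 hours

2390·e^(0.2974t) = 999·e^(0.493t)
2390/999 = e^((0.493 − 0.2974)t) → ln(2.39239) = 0.1956·t
t = 0.87229 / 0.1956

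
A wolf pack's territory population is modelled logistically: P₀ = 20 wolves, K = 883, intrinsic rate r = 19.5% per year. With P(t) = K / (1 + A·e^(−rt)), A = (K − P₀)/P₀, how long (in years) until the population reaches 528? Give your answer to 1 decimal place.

A = (883 − 20)/20 = 43.15
528 = 883/(1 + 43.15·e^(−0.195t)) → 1 + 43.15·e^(−0.195t) = 1.67235
e^(−0.195t) = 0.015582 → t = ln(64.17803)/0.195 = 4.16166/0.195

t ≈ 21.3 years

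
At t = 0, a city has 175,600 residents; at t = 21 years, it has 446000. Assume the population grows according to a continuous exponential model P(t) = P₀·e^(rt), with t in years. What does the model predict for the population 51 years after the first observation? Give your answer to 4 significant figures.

≈ 1,689,000 residents

r = ln(446000/175600) / 21 ≈ 0.044386 per year
P(51) = 175600 · e^(0.044386·51) = 175600 · 9.61858 ≈ 1689022.19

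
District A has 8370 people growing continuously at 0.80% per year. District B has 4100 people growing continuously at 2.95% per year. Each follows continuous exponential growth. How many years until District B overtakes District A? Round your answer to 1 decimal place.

t ≈ 33.2 years

8370·e^(0.008t) = 4100·e^(0.0295t)
8370/4100 = e^((0.0295 − 0.008)t) → ln(2.04146) = 0.0215·t
t = 0.71367 / 0.0215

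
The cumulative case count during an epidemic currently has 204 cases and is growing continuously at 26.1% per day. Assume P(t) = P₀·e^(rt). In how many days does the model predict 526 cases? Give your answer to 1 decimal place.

526 = 204 · e^(0.261·t)
t = ln(526/204) / 0.261 = ln(2.57843) / 0.261 = 0.94718 / 0.261

t ≈ 3.6 days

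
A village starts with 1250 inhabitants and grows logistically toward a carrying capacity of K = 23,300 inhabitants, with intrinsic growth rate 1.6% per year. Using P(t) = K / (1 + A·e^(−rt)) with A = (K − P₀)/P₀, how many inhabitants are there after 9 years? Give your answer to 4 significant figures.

A = (23300 − 1250)/1250 = 17.64
P(9) = 23300 / (1 + 17.64·e^(−0.016·9)) = 23300 / (1 + 17.64·0.865888)
= 23300 / 16.27426 ≈ 1431.71

≈ 1,432 inhabitants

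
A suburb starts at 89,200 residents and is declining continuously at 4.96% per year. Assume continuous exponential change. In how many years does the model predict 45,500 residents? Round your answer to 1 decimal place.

45500 = 89200 · e^(-0.0496·t)
t = ln(45500/89200) / -0.0496 = ln(0.51009) / -0.0496 = -0.67317 / -0.0496

t ≈ 13.6 years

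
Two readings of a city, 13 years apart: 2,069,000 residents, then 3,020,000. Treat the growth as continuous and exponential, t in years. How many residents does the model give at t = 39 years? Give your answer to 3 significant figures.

r = ln(3020000/2069000) / 13 ≈ 0.029092 per year
P(39) = 2069000 · e^(0.029092·39) = 2069000 · 3.10985 ≈ 6434278.39

≈ 6,430,000 residents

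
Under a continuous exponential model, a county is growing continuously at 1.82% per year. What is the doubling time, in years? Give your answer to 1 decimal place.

doubling time = ln(2) / |r| = 0.69315 / 0.0182

doubling time ≈ 38.1 years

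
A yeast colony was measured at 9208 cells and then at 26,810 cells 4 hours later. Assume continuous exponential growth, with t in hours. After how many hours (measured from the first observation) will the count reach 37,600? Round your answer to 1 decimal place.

r = ln(26810/9208) / 4 ≈ 0.267176 per hour
t = ln(37600/9208) / r = 1.40693 / 0.267176 ≈ 5.266

t ≈ 5.3 hours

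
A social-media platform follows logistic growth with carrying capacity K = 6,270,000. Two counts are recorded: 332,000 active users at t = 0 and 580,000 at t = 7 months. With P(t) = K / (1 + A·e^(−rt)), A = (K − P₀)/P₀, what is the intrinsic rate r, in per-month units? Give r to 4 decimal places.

A = (6270000 − 332000)/332000 = 17.88554
580000 = 6270000/(1 + 17.88554·e^(−r·7)) → e^(−7r) = (10.81034 − 1)/17.88554 = 0.548507
r = −ln(0.548507)/7 = 0.60056/7

r ≈ 0.0858 per month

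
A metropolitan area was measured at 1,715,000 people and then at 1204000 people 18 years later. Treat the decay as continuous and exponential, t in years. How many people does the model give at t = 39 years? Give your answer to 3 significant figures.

≈ 797,000 people

r = ln(1204000/1715000) / 18 ≈ -0.019654 per year
P(39) = 1715000 · e^(-0.019654·39) = 1715000 · 0.46464 ≈ 796861.01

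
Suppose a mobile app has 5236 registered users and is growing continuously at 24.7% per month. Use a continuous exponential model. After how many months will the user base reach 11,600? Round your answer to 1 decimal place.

t ≈ 3.2 months

11600 = 5236 · e^(0.247·t)
t = ln(11600/5236) / 0.247 = ln(2.21543) / 0.247 = 0.79545 / 0.247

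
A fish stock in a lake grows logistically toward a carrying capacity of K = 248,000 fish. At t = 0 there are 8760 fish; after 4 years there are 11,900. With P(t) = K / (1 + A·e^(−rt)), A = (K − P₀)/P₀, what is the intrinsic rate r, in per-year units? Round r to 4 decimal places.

r ≈ 0.0799 per year

A = (248000 − 8760)/8760 = 27.3105
11900 = 248000/(1 + 27.3105·e^(−r·4)) → e^(−4r) = (20.84034 − 1)/27.3105 = 0.726473
r = −ln(0.726473)/4 = 0.31955/4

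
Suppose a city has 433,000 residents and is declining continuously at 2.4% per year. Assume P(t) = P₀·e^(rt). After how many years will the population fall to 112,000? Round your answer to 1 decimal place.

112000 = 433000 · e^(-0.024·t)
t = ln(112000/433000) / -0.024 = ln(0.25866) / -0.024 = -1.35224 / -0.024

t ≈ 56.3 years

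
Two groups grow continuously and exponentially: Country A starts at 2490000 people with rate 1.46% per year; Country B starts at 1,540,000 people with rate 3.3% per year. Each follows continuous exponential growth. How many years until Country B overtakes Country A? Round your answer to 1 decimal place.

2490000·e^(0.0146t) = 1540000·e^(0.033t)
2490000/1540000 = e^((0.033 − 0.0146)t) → ln(1.61688) = 0.0184·t
t = 0.4805 / 0.0184

t ≈ 26.1 years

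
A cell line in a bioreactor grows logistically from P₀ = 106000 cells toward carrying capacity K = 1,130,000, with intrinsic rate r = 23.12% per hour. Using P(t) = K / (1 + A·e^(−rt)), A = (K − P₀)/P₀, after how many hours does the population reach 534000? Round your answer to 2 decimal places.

t ≈ 9.33 hours

A = (1130000 − 106000)/106000 = 9.66038
534000 = 1130000/(1 + 9.66038·e^(−0.2312t)) → 1 + 9.66038·e^(−0.2312t) = 2.1161
e^(−0.2312t) = 0.115534 → t = ln(8.65544)/0.2312 = 2.15819/0.2312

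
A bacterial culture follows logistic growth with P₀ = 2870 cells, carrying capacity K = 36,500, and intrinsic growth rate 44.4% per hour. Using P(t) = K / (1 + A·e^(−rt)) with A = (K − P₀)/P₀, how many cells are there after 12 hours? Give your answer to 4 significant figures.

A = (36500 − 2870)/2870 = 11.71777
P(12) = 36500 / (1 + 11.71777·e^(−0.444·12)) = 36500 / (1 + 11.71777·0.004854)
= 36500 / 1.05688 ≈ 34535.77

≈ 34,540 cells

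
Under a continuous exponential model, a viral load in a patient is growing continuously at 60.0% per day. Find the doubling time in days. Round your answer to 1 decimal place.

doubling time ≈ 1.2 days

doubling time = ln(2) / |r| = 0.69315 / 0.6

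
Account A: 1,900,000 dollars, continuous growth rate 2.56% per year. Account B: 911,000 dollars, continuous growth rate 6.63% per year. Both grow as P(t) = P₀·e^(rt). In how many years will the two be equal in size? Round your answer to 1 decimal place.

1900000·e^(0.0256t) = 911000·e^(0.0663t)
1900000/911000 = e^((0.0663 − 0.0256)t) → ln(2.08562) = 0.0407·t
t = 0.73507 / 0.0407

t ≈ 18.1 years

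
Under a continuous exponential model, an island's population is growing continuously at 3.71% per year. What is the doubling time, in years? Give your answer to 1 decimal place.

doubling time = ln(2) / |r| = 0.69315 / 0.0371

doubling time ≈ 18.7 years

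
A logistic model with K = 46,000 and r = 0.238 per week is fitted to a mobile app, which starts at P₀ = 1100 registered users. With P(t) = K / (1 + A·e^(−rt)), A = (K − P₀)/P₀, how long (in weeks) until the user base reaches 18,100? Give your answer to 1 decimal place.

t ≈ 13.8 weeks

A = (46000 − 1100)/1100 = 40.81818
18100 = 46000/(1 + 40.81818·e^(−0.238t)) → 1 + 40.81818·e^(−0.238t) = 2.54144
e^(−0.238t) = 0.037763 → t = ln(26.48061)/0.238 = 3.27641/0.238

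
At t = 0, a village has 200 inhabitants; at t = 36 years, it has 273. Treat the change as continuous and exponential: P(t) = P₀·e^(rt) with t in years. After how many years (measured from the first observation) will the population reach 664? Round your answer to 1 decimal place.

r = ln(273/200) / 36 ≈ 0.008643 per year
t = ln(664/200) / r = 1.19996 / 0.008643 ≈ 138.834

t ≈ 138.8 years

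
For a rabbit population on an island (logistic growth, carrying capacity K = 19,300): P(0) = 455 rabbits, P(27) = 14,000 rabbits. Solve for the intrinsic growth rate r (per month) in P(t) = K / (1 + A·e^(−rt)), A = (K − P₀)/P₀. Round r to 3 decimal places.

r ≈ 0.174 per month

A = (19300 − 455)/455 = 41.41758
14000 = 19300/(1 + 41.41758·e^(−r·27)) → e^(−27r) = (1.37857 − 1)/41.41758 = 0.00914
r = −ln(0.00914)/27 = 4.69506/27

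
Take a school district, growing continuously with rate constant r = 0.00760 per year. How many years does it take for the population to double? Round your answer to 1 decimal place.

doubling time ≈ 91.2 years

doubling time = ln(2) / |r| = 0.69315 / 0.0076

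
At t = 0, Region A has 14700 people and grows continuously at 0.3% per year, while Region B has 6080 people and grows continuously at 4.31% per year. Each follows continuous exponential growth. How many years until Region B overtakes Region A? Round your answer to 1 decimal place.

t ≈ 22.0 years

14700·e^(0.003t) = 6080·e^(0.0431t)
14700/6080 = e^((0.0431 − 0.003)t) → ln(2.41776) = 0.0401·t
t = 0.88284 / 0.0401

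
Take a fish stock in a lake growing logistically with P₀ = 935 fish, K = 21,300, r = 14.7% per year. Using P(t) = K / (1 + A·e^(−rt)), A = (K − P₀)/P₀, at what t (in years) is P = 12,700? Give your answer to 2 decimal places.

t ≈ 23.61 years

A = (21300 − 935)/935 = 21.78075
12700 = 21300/(1 + 21.78075·e^(−0.147t)) → 1 + 21.78075·e^(−0.147t) = 1.67717
e^(−0.147t) = 0.03109 → t = ln(32.16459)/0.147 = 3.47087/0.147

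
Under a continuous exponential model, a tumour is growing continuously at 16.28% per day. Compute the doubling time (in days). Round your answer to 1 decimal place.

doubling time = ln(2) / |r| = 0.69315 / 0.1628

doubling time ≈ 4.3 days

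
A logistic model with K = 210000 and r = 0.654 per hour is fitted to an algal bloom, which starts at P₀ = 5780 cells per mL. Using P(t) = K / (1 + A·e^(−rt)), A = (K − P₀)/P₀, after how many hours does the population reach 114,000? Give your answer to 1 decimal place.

t ≈ 5.7 hours

A = (210000 − 5780)/5780 = 35.33218
114000 = 210000/(1 + 35.33218·e^(−0.654t)) → 1 + 35.33218·e^(−0.654t) = 1.84211
e^(−0.654t) = 0.023834 → t = ln(41.95696)/0.654 = 3.73664/0.654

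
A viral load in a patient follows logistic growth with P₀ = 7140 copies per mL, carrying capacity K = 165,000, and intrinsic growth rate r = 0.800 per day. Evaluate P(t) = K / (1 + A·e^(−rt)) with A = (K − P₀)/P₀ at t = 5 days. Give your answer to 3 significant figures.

≈ 117,000 copies per mL

A = (165000 − 7140)/7140 = 22.10924
P(5) = 165000 / (1 + 22.10924·e^(−0.8·5)) = 165000 / (1 + 22.10924·0.018316)
= 165000 / 1.40494 ≈ 117442.33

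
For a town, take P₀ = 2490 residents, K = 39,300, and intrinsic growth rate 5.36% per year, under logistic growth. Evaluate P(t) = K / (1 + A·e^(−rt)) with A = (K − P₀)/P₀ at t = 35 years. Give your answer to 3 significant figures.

≈ 12,000 residents

A = (39300 − 2490)/2490 = 14.78313
P(35) = 39300 / (1 + 14.78313·e^(−0.0536·35)) = 39300 / (1 + 14.78313·0.153202)
= 39300 / 3.2648 ≈ 12037.49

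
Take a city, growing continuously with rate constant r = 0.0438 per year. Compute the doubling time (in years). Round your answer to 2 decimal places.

doubling time ≈ 15.83 years

doubling time = ln(2) / |r| = 0.69315 / 0.0438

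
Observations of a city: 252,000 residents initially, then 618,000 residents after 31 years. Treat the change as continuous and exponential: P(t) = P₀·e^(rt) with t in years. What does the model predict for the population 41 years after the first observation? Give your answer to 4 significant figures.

≈ 825,400 residents

r = ln(618000/252000) / 31 ≈ 0.028937 per year
P(41) = 252000 · e^(0.028937·41) = 252000 · 3.27538 ≈ 825395.32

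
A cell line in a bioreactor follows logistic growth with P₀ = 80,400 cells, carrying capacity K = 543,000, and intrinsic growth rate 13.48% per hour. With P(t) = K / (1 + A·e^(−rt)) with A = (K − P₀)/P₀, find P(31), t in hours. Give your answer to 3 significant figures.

A = (543000 − 80400)/80400 = 5.75373
P(31) = 543000 / (1 + 5.75373·e^(−0.1348·31)) = 543000 / (1 + 5.75373·0.015317)
= 543000 / 1.08813 ≈ 499021.63

≈ 499,000 cells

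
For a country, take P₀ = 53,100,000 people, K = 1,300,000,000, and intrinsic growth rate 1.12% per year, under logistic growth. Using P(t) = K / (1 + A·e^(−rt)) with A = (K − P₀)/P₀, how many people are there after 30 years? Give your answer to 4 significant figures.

≈ 73,110,000 people

A = (1300000000 − 53100000)/53100000 = 23.48211
P(30) = 1300000000 / (1 + 23.48211·e^(−0.0112·30)) = 1300000000 / (1 + 23.48211·0.714623)
= 1300000000 / 17.78086 ≈ 73112333.08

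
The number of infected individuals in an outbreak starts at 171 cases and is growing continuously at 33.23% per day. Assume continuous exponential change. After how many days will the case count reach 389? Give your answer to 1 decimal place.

389 = 171 · e^(0.3323·t)
t = ln(389/171) / 0.3323 = ln(2.27485) / 0.3323 = 0.82192 / 0.3323

t ≈ 2.5 days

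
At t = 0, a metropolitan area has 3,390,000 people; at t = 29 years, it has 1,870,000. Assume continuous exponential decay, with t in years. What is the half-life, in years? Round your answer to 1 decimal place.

half-life ≈ 33.8 years

r = ln(1870000/3390000) / 29 = ln(0.55162) / 29 ≈ -0.020513 per year
half-life = ln 2 / |r| = 0.69315 / 0.020513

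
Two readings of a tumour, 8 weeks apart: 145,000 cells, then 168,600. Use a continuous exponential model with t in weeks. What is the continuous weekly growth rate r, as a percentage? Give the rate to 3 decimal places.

r ≈ 1.885% per week

168600 = 145000 · e^(r·8)
e^(8r) = 168600/145000 = 1.16276
r = ln(1.16276) / 8 = 0.1508 / 8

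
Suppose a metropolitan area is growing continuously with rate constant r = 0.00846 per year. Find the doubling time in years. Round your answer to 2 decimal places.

doubling time ≈ 81.93 years

doubling time = ln(2) / |r| = 0.69315 / 0.00846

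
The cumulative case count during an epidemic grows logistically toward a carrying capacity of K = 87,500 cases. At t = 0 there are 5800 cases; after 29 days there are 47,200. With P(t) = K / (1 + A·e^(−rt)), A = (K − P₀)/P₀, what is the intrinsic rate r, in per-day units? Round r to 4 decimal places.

A = (87500 − 5800)/5800 = 14.08621
47200 = 87500/(1 + 14.08621·e^(−r·29)) → e^(−29r) = (1.85381 − 1)/14.08621 = 0.060613
r = −ln(0.060613)/29 = 2.80324/29

r ≈ 0.0967 per day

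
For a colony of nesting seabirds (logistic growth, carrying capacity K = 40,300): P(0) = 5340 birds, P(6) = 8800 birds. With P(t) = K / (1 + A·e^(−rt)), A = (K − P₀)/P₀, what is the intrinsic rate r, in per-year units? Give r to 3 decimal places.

A = (40300 − 5340)/5340 = 6.54682
8800 = 40300/(1 + 6.54682·e^(−r·6)) → e^(−6r) = (4.57955 − 1)/6.54682 = 0.546761
r = −ln(0.546761)/6 = 0.60374/6

r ≈ 0.101 per year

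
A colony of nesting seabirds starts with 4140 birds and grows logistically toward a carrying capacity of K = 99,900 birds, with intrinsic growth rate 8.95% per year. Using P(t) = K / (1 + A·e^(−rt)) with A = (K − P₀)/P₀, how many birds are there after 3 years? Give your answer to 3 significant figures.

A = (99900 − 4140)/4140 = 23.13043
P(3) = 99900 / (1 + 23.13043·e^(−0.0895·3)) = 99900 / (1 + 23.13043·0.764525)
= 99900 / 18.68381 ≈ 5346.88

≈ 5,350 birds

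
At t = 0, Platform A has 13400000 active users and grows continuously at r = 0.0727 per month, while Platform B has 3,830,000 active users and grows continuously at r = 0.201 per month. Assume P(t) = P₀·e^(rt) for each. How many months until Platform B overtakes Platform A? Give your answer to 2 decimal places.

t ≈ 9.76 months

13400000·e^(0.0727t) = 3830000·e^(0.201t)
13400000/3830000 = e^((0.201 − 0.0727)t) → ln(3.49869) = 0.1283·t
t = 1.25239 / 0.1283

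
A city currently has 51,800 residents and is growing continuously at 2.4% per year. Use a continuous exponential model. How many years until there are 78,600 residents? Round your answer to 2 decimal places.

t ≈ 17.37 years

78600 = 51800 · e^(0.024·t)
t = ln(78600/51800) / 0.024 = ln(1.51737) / 0.024 = 0.41698 / 0.024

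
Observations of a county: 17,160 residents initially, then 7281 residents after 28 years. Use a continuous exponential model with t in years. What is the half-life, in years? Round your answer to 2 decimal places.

r = ln(7281/17160) / 28 = ln(0.4243) / 28 ≈ -0.030618 per year
half-life = ln 2 / |r| = 0.69315 / 0.030618

half-life ≈ 22.64 years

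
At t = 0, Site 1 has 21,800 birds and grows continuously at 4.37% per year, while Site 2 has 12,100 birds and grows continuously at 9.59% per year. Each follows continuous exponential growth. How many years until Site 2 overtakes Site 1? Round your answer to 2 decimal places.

t ≈ 11.28 years

21800·e^(0.0437t) = 12100·e^(0.0959t)
21800/12100 = e^((0.0959 − 0.0437)t) → ln(1.80165) = 0.0522·t
t = 0.5887 / 0.0522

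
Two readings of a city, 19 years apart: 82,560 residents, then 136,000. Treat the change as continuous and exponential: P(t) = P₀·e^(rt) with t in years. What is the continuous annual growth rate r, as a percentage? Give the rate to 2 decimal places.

r ≈ 2.63% per year

136000 = 82560 · e^(r·19)
e^(19r) = 136000/82560 = 1.64729
r = ln(1.64729) / 19 = 0.49913 / 19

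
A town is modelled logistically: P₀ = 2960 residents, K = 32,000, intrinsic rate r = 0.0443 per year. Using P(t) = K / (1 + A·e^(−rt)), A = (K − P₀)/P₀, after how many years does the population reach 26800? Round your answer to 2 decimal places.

t ≈ 88.56 years

A = (32000 − 2960)/2960 = 9.81081
26800 = 32000/(1 + 9.81081·e^(−0.0443t)) → 1 + 9.81081·e^(−0.0443t) = 1.19403
e^(−0.0443t) = 0.019777 → t = ln(50.56341)/0.0443 = 3.92323/0.0443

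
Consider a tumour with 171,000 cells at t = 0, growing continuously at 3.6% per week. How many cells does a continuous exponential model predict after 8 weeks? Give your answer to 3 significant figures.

P(8) = 171000 · e^(0.036·8) = 171000 · e^(0.288)
= 171000 · 1.33376 ≈ 228072.5

≈ 228,000 cells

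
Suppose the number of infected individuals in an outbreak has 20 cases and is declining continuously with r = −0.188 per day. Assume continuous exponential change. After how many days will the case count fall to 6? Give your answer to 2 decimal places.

t ≈ 6.40 days

6 = 20 · e^(-0.188·t)
t = ln(6/20) / -0.188 = ln(0.3) / -0.188 = -1.20397 / -0.188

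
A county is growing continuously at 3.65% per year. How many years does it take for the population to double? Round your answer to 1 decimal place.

doubling time = ln(2) / |r| = 0.69315 / 0.0365

doubling time ≈ 19.0 years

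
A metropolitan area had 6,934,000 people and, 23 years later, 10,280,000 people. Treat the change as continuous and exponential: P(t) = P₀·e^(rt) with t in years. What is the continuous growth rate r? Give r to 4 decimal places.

10280000 = 6934000 · e^(r·23)
e^(23r) = 10280000/6934000 = 1.48255
r = ln(1.48255) / 23 = 0.39376 / 23

r ≈ 0.0171 per year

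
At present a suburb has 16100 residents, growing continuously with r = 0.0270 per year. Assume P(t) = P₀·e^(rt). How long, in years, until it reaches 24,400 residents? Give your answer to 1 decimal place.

24400 = 16100 · e^(0.027·t)
t = ln(24400/16100) / 0.027 = ln(1.51553) / 0.027 = 0.41576 / 0.027

t ≈ 15.4 years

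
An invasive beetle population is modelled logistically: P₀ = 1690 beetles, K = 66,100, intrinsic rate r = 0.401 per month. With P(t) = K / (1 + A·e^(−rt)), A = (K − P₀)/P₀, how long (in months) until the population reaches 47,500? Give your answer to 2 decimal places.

t ≈ 11.42 months

A = (66100 − 1690)/1690 = 38.11243
47500 = 66100/(1 + 38.11243·e^(−0.401t)) → 1 + 38.11243·e^(−0.401t) = 1.39158
e^(−0.401t) = 0.010274 → t = ln(97.33012)/0.401 = 4.57811/0.401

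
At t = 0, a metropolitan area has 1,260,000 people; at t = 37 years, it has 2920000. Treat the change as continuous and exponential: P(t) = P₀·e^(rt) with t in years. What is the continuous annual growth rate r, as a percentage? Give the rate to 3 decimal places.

2920000 = 1260000 · e^(r·37)
e^(37r) = 2920000/1260000 = 2.31746
r = ln(2.31746) / 37 = 0.84047 / 37

r ≈ 2.272% per year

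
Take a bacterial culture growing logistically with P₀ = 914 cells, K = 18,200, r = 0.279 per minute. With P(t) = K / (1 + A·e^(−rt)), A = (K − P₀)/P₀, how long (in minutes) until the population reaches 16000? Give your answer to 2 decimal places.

t ≈ 17.65 minutes

A = (18200 − 914)/914 = 18.91247
16000 = 18200/(1 + 18.91247·e^(−0.279t)) → 1 + 18.91247·e^(−0.279t) = 1.1375
e^(−0.279t) = 0.00727 → t = ln(137.54526)/0.279 = 4.92395/0.279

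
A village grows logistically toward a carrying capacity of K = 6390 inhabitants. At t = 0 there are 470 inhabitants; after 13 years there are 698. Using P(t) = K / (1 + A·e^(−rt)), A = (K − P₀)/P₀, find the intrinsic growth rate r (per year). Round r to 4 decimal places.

r ≈ 0.0334 per year

A = (6390 − 470)/470 = 12.59574
698 = 6390/(1 + 12.59574·e^(−r·13)) → e^(−13r) = (9.15473 − 1)/12.59574 = 0.647419
r = −ln(0.647419)/13 = 0.43476/13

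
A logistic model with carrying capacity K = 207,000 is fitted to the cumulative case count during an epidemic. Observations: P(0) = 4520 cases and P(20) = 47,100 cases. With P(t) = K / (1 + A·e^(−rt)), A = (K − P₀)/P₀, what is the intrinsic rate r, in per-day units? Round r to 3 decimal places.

r ≈ 0.129 per day

A = (207000 − 4520)/4520 = 44.79646
47100 = 207000/(1 + 44.79646·e^(−r·20)) → e^(−20r) = (4.3949 − 1)/44.79646 = 0.075785
r = −ln(0.075785)/20 = 2.57985/20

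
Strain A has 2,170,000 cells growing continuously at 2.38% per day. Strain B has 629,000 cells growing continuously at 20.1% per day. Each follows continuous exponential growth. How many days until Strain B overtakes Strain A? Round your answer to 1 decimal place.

t ≈ 7.0 days

2170000·e^(0.0238t) = 629000·e^(0.201t)
2170000/629000 = e^((0.201 − 0.0238)t) → ln(3.44992) = 0.1772·t
t = 1.23835 / 0.1772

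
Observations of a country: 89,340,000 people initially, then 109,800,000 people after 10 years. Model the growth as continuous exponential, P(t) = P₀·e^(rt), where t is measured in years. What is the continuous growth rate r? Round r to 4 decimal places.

109800000 = 89340000 · e^(r·10)
e^(10r) = 109800000/89340000 = 1.22901
r = ln(1.22901) / 10 = 0.20621 / 10

r ≈ 0.0206 per year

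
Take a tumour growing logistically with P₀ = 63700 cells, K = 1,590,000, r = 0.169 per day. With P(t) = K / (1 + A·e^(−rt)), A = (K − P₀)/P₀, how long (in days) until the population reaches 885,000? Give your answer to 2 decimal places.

A = (1590000 − 63700)/63700 = 23.96075
885000 = 1590000/(1 + 23.96075·e^(−0.169t)) → 1 + 23.96075·e^(−0.169t) = 1.79661
e^(−0.169t) = 0.033246 → t = ln(30.07839)/0.169 = 3.40381/0.169

t ≈ 20.14 days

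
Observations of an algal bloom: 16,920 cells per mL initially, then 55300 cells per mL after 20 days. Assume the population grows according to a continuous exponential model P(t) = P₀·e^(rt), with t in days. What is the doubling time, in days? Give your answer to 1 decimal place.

doubling time ≈ 11.7 days

r = ln(55300/16920) / 20 = ln(3.26832) / 20 ≈ 0.059214 per day
doubling time = ln 2 / |r| = 0.69315 / 0.059214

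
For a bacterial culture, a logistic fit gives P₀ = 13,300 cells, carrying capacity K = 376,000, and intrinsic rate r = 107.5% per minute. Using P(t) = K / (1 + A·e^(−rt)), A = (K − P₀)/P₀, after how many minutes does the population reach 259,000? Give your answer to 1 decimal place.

t ≈ 3.8 minutes

A = (376000 − 13300)/13300 = 27.27068
259000 = 376000/(1 + 27.27068·e^(−1.075t)) → 1 + 27.27068·e^(−1.075t) = 1.45174
e^(−1.075t) = 0.016565 → t = ln(60.36842)/1.075 = 4.10047/1.075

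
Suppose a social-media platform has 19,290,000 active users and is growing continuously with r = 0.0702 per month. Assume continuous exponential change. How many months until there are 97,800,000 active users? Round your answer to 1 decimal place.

97800000 = 19290000 · e^(0.0702·t)
t = ln(97800000/19290000) / 0.0702 = ln(5.06998) / 0.0702 = 1.62334 / 0.0702

t ≈ 23.1 months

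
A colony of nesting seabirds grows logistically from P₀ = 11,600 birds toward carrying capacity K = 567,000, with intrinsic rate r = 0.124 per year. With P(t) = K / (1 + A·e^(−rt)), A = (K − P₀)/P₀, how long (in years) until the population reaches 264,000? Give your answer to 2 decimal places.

A = (567000 − 11600)/11600 = 47.87931
264000 = 567000/(1 + 47.87931·e^(−0.124t)) → 1 + 47.87931·e^(−0.124t) = 2.14773
e^(−0.124t) = 0.023971 → t = ln(41.71663)/0.124 = 3.7309/0.124

t ≈ 30.09 years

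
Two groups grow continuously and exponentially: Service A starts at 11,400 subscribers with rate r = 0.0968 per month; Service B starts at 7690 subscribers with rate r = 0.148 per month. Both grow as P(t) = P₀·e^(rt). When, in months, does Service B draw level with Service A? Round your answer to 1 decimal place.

t ≈ 7.7 months

11400·e^(0.0968t) = 7690·e^(0.148t)
11400/7690 = e^((0.148 − 0.0968)t) → ln(1.48244) = 0.0512·t
t = 0.39369 / 0.0512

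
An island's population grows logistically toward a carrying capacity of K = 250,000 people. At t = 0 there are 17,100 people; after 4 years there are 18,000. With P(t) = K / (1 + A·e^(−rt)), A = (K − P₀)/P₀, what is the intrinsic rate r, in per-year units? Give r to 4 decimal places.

r ≈ 0.0138 per year

A = (250000 − 17100)/17100 = 13.61988
18000 = 250000/(1 + 13.61988·e^(−r·4)) → e^(−4r) = (13.88889 − 1)/13.61988 = 0.946329
r = −ln(0.946329)/4 = 0.05517/4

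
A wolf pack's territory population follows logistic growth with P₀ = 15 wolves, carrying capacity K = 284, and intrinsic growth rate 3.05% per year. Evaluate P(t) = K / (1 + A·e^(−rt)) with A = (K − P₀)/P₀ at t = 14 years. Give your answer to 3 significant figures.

≈ 22.4 wolves

A = (284 − 15)/15 = 17.93333
P(14) = 284 / (1 + 17.93333·e^(−0.0305·14)) = 284 / (1 + 17.93333·0.652464)
= 284 / 12.70085 ≈ 22.36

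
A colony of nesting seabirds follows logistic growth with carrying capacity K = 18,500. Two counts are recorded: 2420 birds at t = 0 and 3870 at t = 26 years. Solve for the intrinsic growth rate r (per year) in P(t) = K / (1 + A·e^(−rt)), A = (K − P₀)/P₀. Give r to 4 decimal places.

A = (18500 − 2420)/2420 = 6.64463
3870 = 18500/(1 + 6.64463·e^(−r·26)) → e^(−26r) = (4.78036 − 1)/6.64463 = 0.568935
r = −ln(0.568935)/26 = 0.56399/26

r ≈ 0.0217 per year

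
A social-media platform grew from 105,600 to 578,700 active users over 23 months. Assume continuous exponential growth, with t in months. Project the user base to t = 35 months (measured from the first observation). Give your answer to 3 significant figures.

≈ 1,410,000 active users

r = ln(578700/105600) / 23 ≈ 0.073962 per month
P(35) = 105600 · e^(0.073962·35) = 105600 · 13.31205 ≈ 1405752.64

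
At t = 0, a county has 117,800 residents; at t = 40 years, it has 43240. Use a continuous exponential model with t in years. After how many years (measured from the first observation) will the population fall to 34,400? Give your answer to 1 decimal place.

t ≈ 49.1 years

r = ln(43240/117800) / 40 ≈ -0.025056 per year
t = ln(34400/117800) / r = -1.23093 / -0.025056 ≈ 49.128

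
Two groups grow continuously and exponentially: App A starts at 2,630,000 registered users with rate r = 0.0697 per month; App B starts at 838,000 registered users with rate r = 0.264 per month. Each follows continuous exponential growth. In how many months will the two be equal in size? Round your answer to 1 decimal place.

t ≈ 5.9 months

2630000·e^(0.0697t) = 838000·e^(0.264t)
2630000/838000 = e^((0.264 − 0.0697)t) → ln(3.13842) = 0.1943·t
t = 1.14372 / 0.1943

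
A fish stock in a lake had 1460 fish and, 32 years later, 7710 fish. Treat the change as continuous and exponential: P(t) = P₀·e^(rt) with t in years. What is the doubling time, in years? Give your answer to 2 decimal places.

r = ln(7710/1460) / 32 = ln(5.28082) / 32 ≈ 0.052003 per year
doubling time = ln 2 / |r| = 0.69315 / 0.052003

doubling time ≈ 13.33 years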